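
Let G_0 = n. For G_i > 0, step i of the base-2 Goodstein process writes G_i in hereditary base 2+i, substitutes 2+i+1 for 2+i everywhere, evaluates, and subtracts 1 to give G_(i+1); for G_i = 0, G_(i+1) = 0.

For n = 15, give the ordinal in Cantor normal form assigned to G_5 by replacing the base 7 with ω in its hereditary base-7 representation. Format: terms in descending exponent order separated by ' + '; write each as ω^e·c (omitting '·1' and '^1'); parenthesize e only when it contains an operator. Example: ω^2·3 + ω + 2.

ω^(ω + 1) + ω^ω

G_0 = 15. HB_2(15) = 2^(2 + 1) + 2^2 + 2 + 1. Bump = 112. G_1 = 111.
G_1 = 111. HB_3(111) = 3^(3 + 1) + 3^3 + 3. Bump = 1284. G_2 = 1283.
G_2 = 1283. HB_4(1283) = 4^(4 + 1) + 4^4 + 3. Bump = 18753. G_3 = 18752.
G_3 = 18752. HB_5(18752) = 5^(5 + 1) + 5^5 + 2. Bump = 326594. G_4 = 326593.
G_4 = 326593. HB_6(326593) = 6^(6 + 1) + 6^6 + 1. Bump = 6588345. G_5 = 6588344.
G_5 = 6588344. HB_7(6588344) = 7^(7 + 1) + 7^7. Bump = 150994944. G_6 = 150994943.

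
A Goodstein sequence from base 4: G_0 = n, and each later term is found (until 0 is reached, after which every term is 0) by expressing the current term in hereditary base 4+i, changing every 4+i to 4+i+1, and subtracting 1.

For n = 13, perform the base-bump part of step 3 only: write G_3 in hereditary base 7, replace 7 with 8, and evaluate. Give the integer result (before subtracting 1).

base 4: 13 = 3·4 + 1; at 5: 3·5 + 1 = 16; next = 15
base 5: 15 = 3·5; at 6: 3·6 = 18; next = 17
base 6: 17 = 2·6 + 5; at 7: 2·7 + 5 = 19; next = 18
base 7: 18 = 2·7 + 4; at 8: 2·8 + 4 = 20; next = 19

20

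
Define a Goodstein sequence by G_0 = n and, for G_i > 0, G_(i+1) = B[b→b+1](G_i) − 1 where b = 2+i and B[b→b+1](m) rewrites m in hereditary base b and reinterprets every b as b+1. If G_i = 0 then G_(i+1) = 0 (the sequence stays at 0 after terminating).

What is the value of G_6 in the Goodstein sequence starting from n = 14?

i=0: 14 = 2^(2 + 1) + 2^2 + 2 (b=2); 2→3: 3^(3 + 1) + 3^3 + 3 = 111; 111−1 = 110
i=1: 110 = 3^(3 + 1) + 3^3 + 2 (b=3); 3→4: 4^(4 + 1) + 4^4 + 2 = 1282; 1282−1 = 1281
i=2: 1281 = 4^(4 + 1) + 4^4 + 1 (b=4); 4→5: 5^(5 + 1) + 5^5 + 1 = 18751; 18751−1 = 18750
i=3: 18750 = 5^(5 + 1) + 5^5 (b=5); 5→6: 6^(6 + 1) + 6^6 = 326592; 326592−1 = 326591
i=4: 326591 = 6^(6 + 1) + 5·6^5 + 5·6^4 + 5·6^3 + 5·6^2 + 5·6 + 5 (b=6); 6→7: 7^(7 + 1) + 5·7^5 + 5·7^4 + 5·7^3 + 5·7^2 + 5·7 + 5 = 5862841; 5862841−1 = 5862840
i=5: 5862840 = 7^(7 + 1) + 5·7^5 + 5·7^4 + 5·7^3 + 5·7^2 + 5·7 + 4 (b=7); 7→8: 8^(8 + 1) + 5·8^5 + 5·8^4 + 5·8^3 + 5·8^2 + 5·8 + 4 = 134404972; 134404972−1 = 134404971
i=6: 134404971 = 8^(8 + 1) + 5·8^5 + 5·8^4 + 5·8^3 + 5·8^2 + 5·8 + 3 (b=8); 8→9: 9^(9 + 1) + 5·9^5 + 5·9^4 + 5·9^3 + 5·9^2 + 5·9 + 3 = 3487116549; 3487116549−1 = 3487116548

134404971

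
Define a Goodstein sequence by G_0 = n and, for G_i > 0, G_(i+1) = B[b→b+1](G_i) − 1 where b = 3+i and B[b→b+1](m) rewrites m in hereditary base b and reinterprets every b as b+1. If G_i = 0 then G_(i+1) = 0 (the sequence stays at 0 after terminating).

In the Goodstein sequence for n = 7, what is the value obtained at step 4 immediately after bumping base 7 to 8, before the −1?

G_0 = 7. HB_3(7) = 2·3 + 1. Bump = 9. G_1 = 8.
G_1 = 8. HB_4(8) = 2·4. Bump = 10. G_2 = 9.
G_2 = 9. HB_5(9) = 5 + 4. Bump = 10. G_3 = 9.
G_3 = 9. HB_6(9) = 6 + 3. Bump = 10. G_4 = 9.
G_4 = 9. HB_7(9) = 7 + 2. Bump = 10. G_5 = 9.

10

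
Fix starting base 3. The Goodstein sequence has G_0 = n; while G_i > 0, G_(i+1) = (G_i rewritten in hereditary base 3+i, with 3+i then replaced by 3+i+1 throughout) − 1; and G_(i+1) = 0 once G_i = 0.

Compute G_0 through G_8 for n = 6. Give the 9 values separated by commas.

base 3: 6 = 2·3; at 4: 2·4 = 8; next = 7
base 4: 7 = 4 + 3; at 5: 5 + 3 = 8; next = 7
base 5: 7 = 5 + 2; at 6: 6 + 2 = 8; next = 7
base 6: 7 = 6 + 1; at 7: 7 + 1 = 8; next = 7
base 7: 7 = 7; at 8: 8 = 8; next = 7
base 8: 7 = 7; at 9: 7 = 7; next = 6
base 9: 6 = 6; at 10: 6 = 6; next = 5
base 10: 5 = 5; at 11: 5 = 5; next = 4

6, 7, 7, 7, 7, 7, 6, 5, 4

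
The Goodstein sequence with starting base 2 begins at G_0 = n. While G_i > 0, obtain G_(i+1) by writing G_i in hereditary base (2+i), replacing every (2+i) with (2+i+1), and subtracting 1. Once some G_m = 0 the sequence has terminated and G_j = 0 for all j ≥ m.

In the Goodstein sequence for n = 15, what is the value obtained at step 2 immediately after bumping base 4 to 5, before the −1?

(0) 15|_2 = 2^(2 + 1) + 2^2 + 2 + 1 ↦ 3^(3 + 1) + 3^3 + 3 + 1|_3 = 112 ⇒ 111
(1) 111|_3 = 3^(3 + 1) + 3^3 + 3 ↦ 4^(4 + 1) + 4^4 + 4|_4 = 1284 ⇒ 1283
(2) 1283|_4 = 4^(4 + 1) + 4^4 + 3 ↦ 5^(5 + 1) + 5^5 + 3|_5 = 18753 ⇒ 18752

18753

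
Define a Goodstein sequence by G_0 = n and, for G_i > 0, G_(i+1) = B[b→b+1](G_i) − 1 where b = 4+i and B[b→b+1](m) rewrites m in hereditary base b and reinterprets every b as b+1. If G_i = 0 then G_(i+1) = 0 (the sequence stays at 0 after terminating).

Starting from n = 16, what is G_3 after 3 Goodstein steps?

base 4: 16 = 4^2; at 5: 5^2 = 25; next = 24
base 5: 24 = 4·5 + 4; at 6: 4·6 + 4 = 28; next = 27
base 6: 27 = 4·6 + 3; at 7: 4·7 + 3 = 31; next = 30

30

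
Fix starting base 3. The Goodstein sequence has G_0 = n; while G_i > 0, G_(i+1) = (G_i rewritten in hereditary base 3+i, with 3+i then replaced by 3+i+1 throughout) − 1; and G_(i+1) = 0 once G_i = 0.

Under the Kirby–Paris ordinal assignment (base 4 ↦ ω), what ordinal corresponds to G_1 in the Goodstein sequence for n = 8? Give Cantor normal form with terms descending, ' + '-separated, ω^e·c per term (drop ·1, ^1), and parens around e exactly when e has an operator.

step 0: 8 = 2·3 + 2; sub 4 for 3: 2·4 + 2; = 10; G_1 = 10−1 = 9
step 1: 9 = 2·4 + 1; sub 5 for 4: 2·5 + 1; = 11; G_2 = 11−1 = 10

ω·2 + 1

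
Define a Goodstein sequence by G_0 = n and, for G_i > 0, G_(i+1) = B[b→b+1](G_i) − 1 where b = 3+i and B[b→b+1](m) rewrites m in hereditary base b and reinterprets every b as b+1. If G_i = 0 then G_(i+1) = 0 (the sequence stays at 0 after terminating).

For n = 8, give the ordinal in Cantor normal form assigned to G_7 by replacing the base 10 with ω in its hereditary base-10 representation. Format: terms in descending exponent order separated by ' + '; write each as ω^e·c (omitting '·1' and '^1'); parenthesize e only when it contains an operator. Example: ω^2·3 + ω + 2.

[0] 8 ≡ 2·3 + 2 (base 3). Lift 4: 10. −1: 9.
[1] 9 ≡ 2·4 + 1 (base 4). Lift 5: 11. −1: 10.
[2] 10 ≡ 2·5 (base 5). Lift 6: 12. −1: 11.
[3] 11 ≡ 6 + 5 (base 6). Lift 7: 12. −1: 11.
[4] 11 ≡ 7 + 4 (base 7). Lift 8: 12. −1: 11.
[5] 11 ≡ 8 + 3 (base 8). Lift 9: 12. −1: 11.
[6] 11 ≡ 9 + 2 (base 9). Lift 10: 12. −1: 11.
[7] 11 ≡ 10 + 1 (base 10). Lift 11: 12. −1: 11.

ω + 1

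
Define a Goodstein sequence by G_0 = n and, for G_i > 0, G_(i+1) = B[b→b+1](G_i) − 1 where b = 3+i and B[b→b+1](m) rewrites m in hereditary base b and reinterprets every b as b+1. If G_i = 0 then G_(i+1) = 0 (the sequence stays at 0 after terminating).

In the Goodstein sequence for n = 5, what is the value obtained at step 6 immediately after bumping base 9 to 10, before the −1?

2

G_0=5  [base 3] 3 + 2  →[3↦4]→  4 + 2 = 6  −1 ⇒ G_1=5
G_1=5  [base 4] 4 + 1  →[4↦5]→  5 + 1 = 6  −1 ⇒ G_2=5
G_2=5  [base 5] 5  →[5↦6]→  6 = 6  −1 ⇒ G_3=5
G_3=5  [base 6] 5  →[6↦7]→  5 = 5  −1 ⇒ G_4=4
G_4=4  [base 7] 4  →[7↦8]→  4 = 4  −1 ⇒ G_5=3
G_5=3  [base 8] 3  →[8↦9]→  3 = 3  −1 ⇒ G_6=2
G_6=2  [base 9] 2  →[9↦10]→  2 = 2  −1 ⇒ G_7=1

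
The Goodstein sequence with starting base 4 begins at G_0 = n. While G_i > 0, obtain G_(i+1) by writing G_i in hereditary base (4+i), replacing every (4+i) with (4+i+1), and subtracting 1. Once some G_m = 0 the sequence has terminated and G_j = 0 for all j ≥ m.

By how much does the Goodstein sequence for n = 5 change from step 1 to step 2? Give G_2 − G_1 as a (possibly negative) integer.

0

5 —HB4→ 4 + 1 —bump→ 5 + 1 = 6 —(−1)→ 5
5 —HB5→ 5 —bump→ 6 = 6 —(−1)→ 5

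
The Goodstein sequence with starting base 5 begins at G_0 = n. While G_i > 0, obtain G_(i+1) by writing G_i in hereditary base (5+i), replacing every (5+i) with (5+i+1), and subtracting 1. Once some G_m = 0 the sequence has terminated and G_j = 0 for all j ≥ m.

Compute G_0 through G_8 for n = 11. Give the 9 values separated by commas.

[0] 11 ≡ 2·5 + 1 (base 5). Lift 6: 13. −1: 12.
[1] 12 ≡ 2·6 (base 6). Lift 7: 14. −1: 13.
[2] 13 ≡ 7 + 6 (base 7). Lift 8: 14. −1: 13.
[3] 13 ≡ 8 + 5 (base 8). Lift 9: 14. −1: 13.
[4] 13 ≡ 9 + 4 (base 9). Lift 10: 14. −1: 13.
[5] 13 ≡ 10 + 3 (base 10). Lift 11: 14. −1: 13.
[6] 13 ≡ 11 + 2 (base 11). Lift 12: 14. −1: 13.
[7] 13 ≡ 12 + 1 (base 12). Lift 13: 14. −1: 13.

11, 12, 13, 13, 13, 13, 13, 13, 13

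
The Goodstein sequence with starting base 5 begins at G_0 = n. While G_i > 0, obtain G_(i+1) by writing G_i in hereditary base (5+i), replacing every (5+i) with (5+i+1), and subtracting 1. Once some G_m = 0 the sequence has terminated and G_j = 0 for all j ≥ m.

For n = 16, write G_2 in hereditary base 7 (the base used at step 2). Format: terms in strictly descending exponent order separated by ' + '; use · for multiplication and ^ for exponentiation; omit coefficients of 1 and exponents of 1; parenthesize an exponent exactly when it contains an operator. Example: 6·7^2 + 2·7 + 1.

[0] 16 ≡ 3·5 + 1 (base 5). Lift 6: 19. −1: 18.
[1] 18 ≡ 3·6 (base 6). Lift 7: 21. −1: 20.
[2] 20 ≡ 2·7 + 6 (base 7). Lift 8: 22. −1: 21.

2·7 + 6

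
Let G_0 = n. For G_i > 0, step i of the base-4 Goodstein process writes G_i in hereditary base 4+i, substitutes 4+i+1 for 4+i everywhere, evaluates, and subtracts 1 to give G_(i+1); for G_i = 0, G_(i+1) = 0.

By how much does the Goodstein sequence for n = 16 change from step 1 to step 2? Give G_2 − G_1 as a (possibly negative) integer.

(0) 16|_4 = 4^2 ↦ 5^2|_5 = 25 ⇒ 24
(1) 24|_5 = 4·5 + 4 ↦ 4·6 + 4|_6 = 28 ⇒ 27

3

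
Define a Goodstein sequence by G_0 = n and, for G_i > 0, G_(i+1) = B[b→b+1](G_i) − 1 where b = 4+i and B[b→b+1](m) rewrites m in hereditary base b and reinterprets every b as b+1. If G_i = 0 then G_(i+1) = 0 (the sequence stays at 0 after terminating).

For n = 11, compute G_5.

15

step 0: 11 = 2·4 + 3; sub 5 for 4: 2·5 + 3; = 13; G_1 = 13−1 = 12
step 1: 12 = 2·5 + 2; sub 6 for 5: 2·6 + 2; = 14; G_2 = 14−1 = 13
step 2: 13 = 2·6 + 1; sub 7 for 6: 2·7 + 1; = 15; G_3 = 15−1 = 14
step 3: 14 = 2·7; sub 8 for 7: 2·8; = 16; G_4 = 16−1 = 15
step 4: 15 = 8 + 7; sub 9 for 8: 9 + 7; = 16; G_5 = 16−1 = 15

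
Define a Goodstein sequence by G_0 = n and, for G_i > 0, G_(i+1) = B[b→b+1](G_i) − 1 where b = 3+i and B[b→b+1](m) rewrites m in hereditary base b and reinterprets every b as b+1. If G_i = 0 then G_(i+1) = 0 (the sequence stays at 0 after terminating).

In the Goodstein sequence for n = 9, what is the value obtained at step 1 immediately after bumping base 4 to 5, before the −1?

18

step 0: 9 = 3^2; sub 4 for 3: 4^2; = 16; G_1 = 16−1 = 15
step 1: 15 = 3·4 + 3; sub 5 for 4: 3·5 + 3; = 18; G_2 = 18−1 = 17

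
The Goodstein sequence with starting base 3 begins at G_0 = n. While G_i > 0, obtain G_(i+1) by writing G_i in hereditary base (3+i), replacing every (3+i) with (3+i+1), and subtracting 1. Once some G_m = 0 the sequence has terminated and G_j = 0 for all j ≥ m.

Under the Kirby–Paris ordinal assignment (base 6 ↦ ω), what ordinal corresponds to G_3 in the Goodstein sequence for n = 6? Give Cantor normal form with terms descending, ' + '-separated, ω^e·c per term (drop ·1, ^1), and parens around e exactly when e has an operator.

ω + 1

base 3: 6 = 2·3; at 4: 2·4 = 8; next = 7
base 4: 7 = 4 + 3; at 5: 5 + 3 = 8; next = 7
base 5: 7 = 5 + 2; at 6: 6 + 2 = 8; next = 7
base 6: 7 = 6 + 1; at 7: 7 + 1 = 8; next = 7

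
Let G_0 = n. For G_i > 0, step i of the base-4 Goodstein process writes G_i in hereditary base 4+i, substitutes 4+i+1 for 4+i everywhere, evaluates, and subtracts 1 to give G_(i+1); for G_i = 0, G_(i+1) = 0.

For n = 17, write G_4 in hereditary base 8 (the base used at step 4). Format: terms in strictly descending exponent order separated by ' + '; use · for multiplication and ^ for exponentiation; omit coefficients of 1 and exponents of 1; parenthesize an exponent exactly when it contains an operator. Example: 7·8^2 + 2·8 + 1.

G_0 = 17. HB_4(17) = 4^2 + 1. Bump = 26. G_1 = 25.
G_1 = 25. HB_5(25) = 5^2. Bump = 36. G_2 = 35.
G_2 = 35. HB_6(35) = 5·6 + 5. Bump = 40. G_3 = 39.
G_3 = 39. HB_7(39) = 5·7 + 4. Bump = 44. G_4 = 43.

5·8 + 3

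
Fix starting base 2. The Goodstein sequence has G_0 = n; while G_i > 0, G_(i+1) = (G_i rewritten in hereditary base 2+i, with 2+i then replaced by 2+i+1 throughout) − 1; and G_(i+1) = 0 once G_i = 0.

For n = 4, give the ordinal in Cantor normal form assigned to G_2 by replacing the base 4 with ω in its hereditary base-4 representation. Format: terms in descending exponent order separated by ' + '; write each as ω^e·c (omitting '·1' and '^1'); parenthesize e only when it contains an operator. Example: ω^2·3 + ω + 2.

ω^2·2 + ω·2 + 1

[0] 4 ≡ 2^2 (base 2). Lift 3: 27. −1: 26.
[1] 26 ≡ 2·3^2 + 2·3 + 2 (base 3). Lift 4: 42. −1: 41.
[2] 41 ≡ 2·4^2 + 2·4 + 1 (base 4). Lift 5: 61. −1: 60.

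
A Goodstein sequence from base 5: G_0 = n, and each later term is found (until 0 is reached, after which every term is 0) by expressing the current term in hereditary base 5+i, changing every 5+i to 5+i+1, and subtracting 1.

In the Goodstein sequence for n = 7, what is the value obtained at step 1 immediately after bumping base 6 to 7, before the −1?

step 0: 7 = 5 + 2; sub 6 for 5: 6 + 2; = 8; G_1 = 8−1 = 7
step 1: 7 = 6 + 1; sub 7 for 6: 7 + 1; = 8; G_2 = 8−1 = 7

8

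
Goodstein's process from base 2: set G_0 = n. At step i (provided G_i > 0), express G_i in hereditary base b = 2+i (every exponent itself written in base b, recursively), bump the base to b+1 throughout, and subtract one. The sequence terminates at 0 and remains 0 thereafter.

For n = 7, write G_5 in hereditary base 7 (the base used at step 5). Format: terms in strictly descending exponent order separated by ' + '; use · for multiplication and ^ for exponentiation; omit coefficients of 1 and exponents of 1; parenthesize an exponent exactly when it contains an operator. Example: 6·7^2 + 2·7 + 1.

[0] 7 ≡ 2^2 + 2 + 1 (base 2). Lift 3: 31. −1: 30.
[1] 30 ≡ 3^3 + 3 (base 3). Lift 4: 260. −1: 259.
[2] 259 ≡ 4^4 + 3 (base 4). Lift 5: 3128. −1: 3127.
[3] 3127 ≡ 5^5 + 2 (base 5). Lift 6: 46658. −1: 46657.
[4] 46657 ≡ 6^6 + 1 (base 6). Lift 7: 823544. −1: 823543.
[5] 823543 ≡ 7^7 (base 7). Lift 8: 16777216. −1: 16777215.

7^7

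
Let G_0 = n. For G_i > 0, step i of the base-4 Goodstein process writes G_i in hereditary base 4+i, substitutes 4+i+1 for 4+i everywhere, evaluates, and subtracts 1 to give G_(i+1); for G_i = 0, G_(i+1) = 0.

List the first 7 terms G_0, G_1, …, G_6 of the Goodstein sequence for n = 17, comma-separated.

17, 25, 35, 39, 43, 47, 51

i=0: 17 = 4^2 + 1 (b=4); 4→5: 5^2 + 1 = 26; 26−1 = 25
i=1: 25 = 5^2 (b=5); 5→6: 6^2 = 36; 36−1 = 35
i=2: 35 = 5·6 + 5 (b=6); 6→7: 5·7 + 5 = 40; 40−1 = 39
i=3: 39 = 5·7 + 4 (b=7); 7→8: 5·8 + 4 = 44; 44−1 = 43
i=4: 43 = 5·8 + 3 (b=8); 8→9: 5·9 + 3 = 48; 48−1 = 47
i=5: 47 = 5·9 + 2 (b=9); 9→10: 5·10 + 2 = 52; 52−1 = 51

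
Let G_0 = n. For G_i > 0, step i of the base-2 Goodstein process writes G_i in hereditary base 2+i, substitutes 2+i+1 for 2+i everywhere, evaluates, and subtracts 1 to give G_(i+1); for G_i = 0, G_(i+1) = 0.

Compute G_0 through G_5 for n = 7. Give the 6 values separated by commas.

7, 30, 259, 3127, 46657, 823543

step 0: 7 = 2^2 + 2 + 1; sub 3 for 2: 3^3 + 3 + 1; = 31; G_1 = 31−1 = 30
step 1: 30 = 3^3 + 3; sub 4 for 3: 4^4 + 4; = 260; G_2 = 260−1 = 259
step 2: 259 = 4^4 + 3; sub 5 for 4: 5^5 + 3; = 3128; G_3 = 3128−1 = 3127
step 3: 3127 = 5^5 + 2; sub 6 for 5: 6^6 + 2; = 46658; G_4 = 46658−1 = 46657
step 4: 46657 = 6^6 + 1; sub 7 for 6: 7^7 + 1; = 823544; G_5 = 823544−1 = 823543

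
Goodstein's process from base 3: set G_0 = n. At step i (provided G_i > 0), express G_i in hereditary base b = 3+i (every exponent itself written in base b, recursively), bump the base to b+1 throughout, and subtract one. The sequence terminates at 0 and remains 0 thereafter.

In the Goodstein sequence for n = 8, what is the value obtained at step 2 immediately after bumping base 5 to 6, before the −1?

12

(0) 8|_3 = 2·3 + 2 ↦ 2·4 + 2|_4 = 10 ⇒ 9
(1) 9|_4 = 2·4 + 1 ↦ 2·5 + 1|_5 = 11 ⇒ 10
(2) 10|_5 = 2·5 ↦ 2·6|_6 = 12 ⇒ 11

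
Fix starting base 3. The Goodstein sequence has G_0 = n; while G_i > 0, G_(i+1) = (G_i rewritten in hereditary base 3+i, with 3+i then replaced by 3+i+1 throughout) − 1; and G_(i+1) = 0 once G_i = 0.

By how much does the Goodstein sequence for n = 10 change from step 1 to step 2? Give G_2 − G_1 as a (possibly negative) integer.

G_0 = 10. HB_3(10) = 3^2 + 1. Bump = 17. G_1 = 16.
G_1 = 16. HB_4(16) = 4^2. Bump = 25. G_2 = 24.

8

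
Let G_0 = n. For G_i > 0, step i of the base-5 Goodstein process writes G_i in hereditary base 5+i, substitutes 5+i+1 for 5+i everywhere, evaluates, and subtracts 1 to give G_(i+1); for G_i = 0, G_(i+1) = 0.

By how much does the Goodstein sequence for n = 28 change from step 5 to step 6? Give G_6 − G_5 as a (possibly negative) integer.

base 5: 28 = 5^2 + 3; at 6: 6^2 + 3 = 39; next = 38
base 6: 38 = 6^2 + 2; at 7: 7^2 + 2 = 51; next = 50
base 7: 50 = 7^2 + 1; at 8: 8^2 + 1 = 65; next = 64
base 8: 64 = 8^2; at 9: 9^2 = 81; next = 80
base 9: 80 = 8·9 + 8; at 10: 8·10 + 8 = 88; next = 87
base 10: 87 = 8·10 + 7; at 11: 8·11 + 7 = 95; next = 94

7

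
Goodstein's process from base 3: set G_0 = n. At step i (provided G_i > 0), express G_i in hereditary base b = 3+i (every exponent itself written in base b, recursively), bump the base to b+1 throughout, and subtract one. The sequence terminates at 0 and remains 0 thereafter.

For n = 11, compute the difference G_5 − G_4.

4

G_0 = 11. HB_3(11) = 3^2 + 2. Bump = 18. G_1 = 17.
G_1 = 17. HB_4(17) = 4^2 + 1. Bump = 26. G_2 = 25.
G_2 = 25. HB_5(25) = 5^2. Bump = 36. G_3 = 35.
G_3 = 35. HB_6(35) = 5·6 + 5. Bump = 40. G_4 = 39.
G_4 = 39. HB_7(39) = 5·7 + 4. Bump = 44. G_5 = 43.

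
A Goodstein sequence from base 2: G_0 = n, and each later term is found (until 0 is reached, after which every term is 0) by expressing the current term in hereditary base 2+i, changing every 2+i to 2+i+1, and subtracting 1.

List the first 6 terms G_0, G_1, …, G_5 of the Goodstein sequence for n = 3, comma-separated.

3, 3, 3, 2, 1, 0

[0] 3 ≡ 2 + 1 (base 2). Lift 3: 4. −1: 3.
[1] 3 ≡ 3 (base 3). Lift 4: 4. −1: 3.
[2] 3 ≡ 3 (base 4). Lift 5: 3. −1: 2.
[3] 2 ≡ 2 (base 5). Lift 6: 2. −1: 1.
[4] 1 ≡ 1 (base 6). Lift 7: 1. −1: 0.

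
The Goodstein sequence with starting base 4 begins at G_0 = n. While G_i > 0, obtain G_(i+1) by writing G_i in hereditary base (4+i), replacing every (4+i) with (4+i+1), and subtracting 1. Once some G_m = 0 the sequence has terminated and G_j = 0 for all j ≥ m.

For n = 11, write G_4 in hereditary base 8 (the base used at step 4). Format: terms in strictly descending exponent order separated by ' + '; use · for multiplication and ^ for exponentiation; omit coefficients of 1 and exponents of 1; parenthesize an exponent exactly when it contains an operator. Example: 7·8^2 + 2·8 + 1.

G_0 = 11. HB_4(11) = 2·4 + 3. Bump = 13. G_1 = 12.
G_1 = 12. HB_5(12) = 2·5 + 2. Bump = 14. G_2 = 13.
G_2 = 13. HB_6(13) = 2·6 + 1. Bump = 15. G_3 = 14.
G_3 = 14. HB_7(14) = 2·7. Bump = 16. G_4 = 15.
G_4 = 15. HB_8(15) = 8 + 7. Bump = 16. G_5 = 15.

8 + 7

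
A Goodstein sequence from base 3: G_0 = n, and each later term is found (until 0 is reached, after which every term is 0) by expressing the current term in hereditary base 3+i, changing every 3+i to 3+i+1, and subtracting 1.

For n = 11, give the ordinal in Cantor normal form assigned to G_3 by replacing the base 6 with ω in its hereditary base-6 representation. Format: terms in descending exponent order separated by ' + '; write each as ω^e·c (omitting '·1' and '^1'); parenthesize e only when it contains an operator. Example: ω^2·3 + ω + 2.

ω·5 + 5

G_0=11  [base 3] 3^2 + 2  →[3↦4]→  4^2 + 2 = 18  −1 ⇒ G_1=17
G_1=17  [base 4] 4^2 + 1  →[4↦5]→  5^2 + 1 = 26  −1 ⇒ G_2=25
G_2=25  [base 5] 5^2  →[5↦6]→  6^2 = 36  −1 ⇒ G_3=35
G_3=35  [base 6] 5·6 + 5  →[6↦7]→  5·7 + 5 = 40  −1 ⇒ G_4=39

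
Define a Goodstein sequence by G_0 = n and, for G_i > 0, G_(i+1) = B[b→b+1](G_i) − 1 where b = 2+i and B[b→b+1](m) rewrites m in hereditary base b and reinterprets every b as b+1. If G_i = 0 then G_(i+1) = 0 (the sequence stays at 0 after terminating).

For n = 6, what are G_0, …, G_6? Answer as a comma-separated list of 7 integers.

i=0: 6 = 2^2 + 2 (b=2); 2→3: 3^3 + 3 = 30; 30−1 = 29
i=1: 29 = 3^3 + 2 (b=3); 3→4: 4^4 + 2 = 258; 258−1 = 257
i=2: 257 = 4^4 + 1 (b=4); 4→5: 5^5 + 1 = 3126; 3126−1 = 3125
i=3: 3125 = 5^5 (b=5); 5→6: 6^6 = 46656; 46656−1 = 46655
i=4: 46655 = 5·6^5 + 5·6^4 + 5·6^3 + 5·6^2 + 5·6 + 5 (b=6); 6→7: 5·7^5 + 5·7^4 + 5·7^3 + 5·7^2 + 5·7 + 5 = 98040; 98040−1 = 98039
i=5: 98039 = 5·7^5 + 5·7^4 + 5·7^3 + 5·7^2 + 5·7 + 4 (b=7); 7→8: 5·8^5 + 5·8^4 + 5·8^3 + 5·8^2 + 5·8 + 4 = 187244; 187244−1 = 187243

6, 29, 257, 3125, 46655, 98039, 187243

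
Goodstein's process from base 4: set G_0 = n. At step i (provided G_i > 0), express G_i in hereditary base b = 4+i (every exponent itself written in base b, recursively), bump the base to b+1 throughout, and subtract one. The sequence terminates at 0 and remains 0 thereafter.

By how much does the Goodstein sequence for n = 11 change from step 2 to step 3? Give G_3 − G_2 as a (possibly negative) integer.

1

G_0 = 11. HB_4(11) = 2·4 + 3. Bump = 13. G_1 = 12.
G_1 = 12. HB_5(12) = 2·5 + 2. Bump = 14. G_2 = 13.
G_2 = 13. HB_6(13) = 2·6 + 1. Bump = 15. G_3 = 14.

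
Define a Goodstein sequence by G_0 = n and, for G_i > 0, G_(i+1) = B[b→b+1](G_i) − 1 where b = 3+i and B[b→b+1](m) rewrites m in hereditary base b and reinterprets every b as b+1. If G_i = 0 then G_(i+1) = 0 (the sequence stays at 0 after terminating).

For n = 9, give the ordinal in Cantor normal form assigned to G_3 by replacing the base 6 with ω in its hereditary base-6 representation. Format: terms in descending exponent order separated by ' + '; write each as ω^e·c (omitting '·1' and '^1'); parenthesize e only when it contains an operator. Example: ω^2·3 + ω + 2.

i=0: 9 = 3^2 (b=3); 3→4: 4^2 = 16; 16−1 = 15
i=1: 15 = 3·4 + 3 (b=4); 4→5: 3·5 + 3 = 18; 18−1 = 17
i=2: 17 = 3·5 + 2 (b=5); 5→6: 3·6 + 2 = 20; 20−1 = 19
i=3: 19 = 3·6 + 1 (b=6); 6→7: 3·7 + 1 = 22; 22−1 = 21

ω·3 + 1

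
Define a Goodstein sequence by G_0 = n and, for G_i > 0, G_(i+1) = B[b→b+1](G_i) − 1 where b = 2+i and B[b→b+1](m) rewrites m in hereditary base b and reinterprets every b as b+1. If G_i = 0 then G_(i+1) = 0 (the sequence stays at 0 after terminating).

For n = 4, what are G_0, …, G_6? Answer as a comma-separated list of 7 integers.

4, 26, 41, 60, 83, 109, 139

G_0=4  [base 2] 2^2  →[2↦3]→  3^3 = 27  −1 ⇒ G_1=26
G_1=26  [base 3] 2·3^2 + 2·3 + 2  →[3↦4]→  2·4^2 + 2·4 + 2 = 42  −1 ⇒ G_2=41
G_2=41  [base 4] 2·4^2 + 2·4 + 1  →[4↦5]→  2·5^2 + 2·5 + 1 = 61  −1 ⇒ G_3=60
G_3=60  [base 5] 2·5^2 + 2·5  →[5↦6]→  2·6^2 + 2·6 = 84  −1 ⇒ G_4=83
G_4=83  [base 6] 2·6^2 + 6 + 5  →[6↦7]→  2·7^2 + 7 + 5 = 110  −1 ⇒ G_5=109
G_5=109  [base 7] 2·7^2 + 7 + 4  →[7↦8]→  2·8^2 + 8 + 4 = 140  −1 ⇒ G_6=139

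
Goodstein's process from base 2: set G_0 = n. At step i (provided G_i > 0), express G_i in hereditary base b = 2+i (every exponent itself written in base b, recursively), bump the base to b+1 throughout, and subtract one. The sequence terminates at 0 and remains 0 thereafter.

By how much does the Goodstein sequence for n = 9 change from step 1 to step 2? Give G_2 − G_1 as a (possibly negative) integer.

942

[0] 9 ≡ 2^(2 + 1) + 1 (base 2). Lift 3: 82. −1: 81.
[1] 81 ≡ 3^(3 + 1) (base 3). Lift 4: 1024. −1: 1023.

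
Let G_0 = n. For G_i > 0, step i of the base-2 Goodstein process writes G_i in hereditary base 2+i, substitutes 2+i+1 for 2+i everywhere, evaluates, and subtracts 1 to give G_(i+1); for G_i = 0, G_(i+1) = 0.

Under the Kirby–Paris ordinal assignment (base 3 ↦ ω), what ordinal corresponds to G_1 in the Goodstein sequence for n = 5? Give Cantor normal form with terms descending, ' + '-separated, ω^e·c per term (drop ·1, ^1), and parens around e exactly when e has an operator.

ω^ω

5 —HB2→ 2^2 + 1 —bump→ 3^3 + 1 = 28 —(−1)→ 27
27 —HB3→ 3^3 —bump→ 4^4 = 256 —(−1)→ 255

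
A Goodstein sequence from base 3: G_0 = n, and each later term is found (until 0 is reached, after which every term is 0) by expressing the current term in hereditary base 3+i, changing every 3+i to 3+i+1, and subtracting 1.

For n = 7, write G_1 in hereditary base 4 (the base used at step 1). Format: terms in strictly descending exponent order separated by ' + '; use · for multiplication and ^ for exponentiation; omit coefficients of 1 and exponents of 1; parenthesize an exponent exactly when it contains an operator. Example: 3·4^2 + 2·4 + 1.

step 0: 7 = 2·3 + 1; sub 4 for 3: 2·4 + 1; = 9; G_1 = 9−1 = 8
step 1: 8 = 2·4; sub 5 for 4: 2·5; = 10; G_2 = 10−1 = 9

2·4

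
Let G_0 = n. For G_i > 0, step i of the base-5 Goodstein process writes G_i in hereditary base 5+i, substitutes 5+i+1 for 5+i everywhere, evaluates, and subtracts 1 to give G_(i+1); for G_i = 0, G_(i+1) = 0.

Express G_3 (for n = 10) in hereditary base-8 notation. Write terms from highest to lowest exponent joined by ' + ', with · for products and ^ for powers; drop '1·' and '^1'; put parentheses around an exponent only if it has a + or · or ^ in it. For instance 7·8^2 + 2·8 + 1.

8 + 3

base 5: 10 = 2·5; at 6: 2·6 = 12; next = 11
base 6: 11 = 6 + 5; at 7: 7 + 5 = 12; next = 11
base 7: 11 = 7 + 4; at 8: 8 + 4 = 12; next = 11
base 8: 11 = 8 + 3; at 9: 9 + 3 = 12; next = 11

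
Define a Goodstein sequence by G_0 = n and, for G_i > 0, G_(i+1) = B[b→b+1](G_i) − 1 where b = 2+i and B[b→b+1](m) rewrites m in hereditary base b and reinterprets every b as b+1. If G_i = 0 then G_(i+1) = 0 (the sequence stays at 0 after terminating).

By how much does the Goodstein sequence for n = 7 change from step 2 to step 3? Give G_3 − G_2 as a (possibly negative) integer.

2868

7 —HB2→ 2^2 + 2 + 1 —bump→ 3^3 + 3 + 1 = 31 —(−1)→ 30
30 —HB3→ 3^3 + 3 —bump→ 4^4 + 4 = 260 —(−1)→ 259
259 —HB4→ 4^4 + 3 —bump→ 5^5 + 3 = 3128 —(−1)→ 3127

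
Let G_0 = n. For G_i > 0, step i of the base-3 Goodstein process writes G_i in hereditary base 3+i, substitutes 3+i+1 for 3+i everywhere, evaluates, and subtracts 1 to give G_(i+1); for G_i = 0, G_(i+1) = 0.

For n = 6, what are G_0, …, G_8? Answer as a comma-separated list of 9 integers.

6, 7, 7, 7, 7, 7, 6, 5, 4

G_0 = 6. HB_3(6) = 2·3. Bump = 8. G_1 = 7.
G_1 = 7. HB_4(7) = 4 + 3. Bump = 8. G_2 = 7.
G_2 = 7. HB_5(7) = 5 + 2. Bump = 8. G_3 = 7.
G_3 = 7. HB_6(7) = 6 + 1. Bump = 8. G_4 = 7.
G_4 = 7. HB_7(7) = 7. Bump = 8. G_5 = 7.
G_5 = 7. HB_8(7) = 7. Bump = 7. G_6 = 6.
G_6 = 6. HB_9(6) = 6. Bump = 6. G_7 = 5.
G_7 = 5. HB_10(5) = 5. Bump = 5. G_8 = 4.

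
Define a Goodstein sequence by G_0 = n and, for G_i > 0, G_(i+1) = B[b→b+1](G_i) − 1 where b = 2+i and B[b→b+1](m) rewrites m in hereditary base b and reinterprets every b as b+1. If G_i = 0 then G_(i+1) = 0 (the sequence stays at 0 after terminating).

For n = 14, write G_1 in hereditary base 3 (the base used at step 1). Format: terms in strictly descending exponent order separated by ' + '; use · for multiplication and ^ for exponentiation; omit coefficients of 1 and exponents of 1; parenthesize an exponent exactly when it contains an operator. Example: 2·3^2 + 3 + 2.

[0] 14 ≡ 2^(2 + 1) + 2^2 + 2 (base 2). Lift 3: 111. −1: 110.
[1] 110 ≡ 3^(3 + 1) + 3^3 + 2 (base 3). Lift 4: 1282. −1: 1281.

3^(3 + 1) + 3^3 + 2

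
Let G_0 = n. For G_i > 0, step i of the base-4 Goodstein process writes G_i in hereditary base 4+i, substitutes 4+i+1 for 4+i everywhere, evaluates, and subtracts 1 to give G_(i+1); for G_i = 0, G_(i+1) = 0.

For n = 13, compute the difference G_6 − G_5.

1

G_0=13  [base 4] 3·4 + 1  →[4↦5]→  3·5 + 1 = 16  −1 ⇒ G_1=15
G_1=15  [base 5] 3·5  →[5↦6]→  3·6 = 18  −1 ⇒ G_2=17
G_2=17  [base 6] 2·6 + 5  →[6↦7]→  2·7 + 5 = 19  −1 ⇒ G_3=18
G_3=18  [base 7] 2·7 + 4  →[7↦8]→  2·8 + 4 = 20  −1 ⇒ G_4=19
G_4=19  [base 8] 2·8 + 3  →[8↦9]→  2·9 + 3 = 21  −1 ⇒ G_5=20
G_5=20  [base 9] 2·9 + 2  →[9↦10]→  2·10 + 2 = 22  −1 ⇒ G_6=21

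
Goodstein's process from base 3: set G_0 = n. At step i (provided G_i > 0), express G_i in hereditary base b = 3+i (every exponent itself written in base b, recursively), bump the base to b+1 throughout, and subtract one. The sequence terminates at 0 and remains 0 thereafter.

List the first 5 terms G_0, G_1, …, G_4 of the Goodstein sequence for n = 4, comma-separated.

G_0=4  [base 3] 3 + 1  →[3↦4]→  4 + 1 = 5  −1 ⇒ G_1=4
G_1=4  [base 4] 4  →[4↦5]→  5 = 5  −1 ⇒ G_2=4
G_2=4  [base 5] 4  →[5↦6]→  4 = 4  −1 ⇒ G_3=3
G_3=3  [base 6] 3  →[6↦7]→  3 = 3  −1 ⇒ G_4=2

4, 4, 4, 3, 2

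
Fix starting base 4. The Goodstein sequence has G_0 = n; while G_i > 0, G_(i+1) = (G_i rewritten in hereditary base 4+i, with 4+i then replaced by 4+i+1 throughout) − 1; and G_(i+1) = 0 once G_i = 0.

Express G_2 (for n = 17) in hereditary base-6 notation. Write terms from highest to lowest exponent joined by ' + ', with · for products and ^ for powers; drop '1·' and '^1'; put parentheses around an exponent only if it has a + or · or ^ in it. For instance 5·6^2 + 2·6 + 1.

5·6 + 5

i=0: 17 = 4^2 + 1 (b=4); 4→5: 5^2 + 1 = 26; 26−1 = 25
i=1: 25 = 5^2 (b=5); 5→6: 6^2 = 36; 36−1 = 35
i=2: 35 = 5·6 + 5 (b=6); 6→7: 5·7 + 5 = 40; 40−1 = 39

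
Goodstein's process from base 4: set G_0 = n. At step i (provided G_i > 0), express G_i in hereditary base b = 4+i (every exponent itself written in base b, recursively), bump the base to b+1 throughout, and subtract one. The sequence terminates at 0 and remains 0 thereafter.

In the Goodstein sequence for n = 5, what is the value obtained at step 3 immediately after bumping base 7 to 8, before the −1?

step 0: 5 = 4 + 1; sub 5 for 4: 5 + 1; = 6; G_1 = 6−1 = 5
step 1: 5 = 5; sub 6 for 5: 6; = 6; G_2 = 6−1 = 5
step 2: 5 = 5; sub 7 for 6: 5; = 5; G_3 = 5−1 = 4
step 3: 4 = 4; sub 8 for 7: 4; = 4; G_4 = 4−1 = 3

4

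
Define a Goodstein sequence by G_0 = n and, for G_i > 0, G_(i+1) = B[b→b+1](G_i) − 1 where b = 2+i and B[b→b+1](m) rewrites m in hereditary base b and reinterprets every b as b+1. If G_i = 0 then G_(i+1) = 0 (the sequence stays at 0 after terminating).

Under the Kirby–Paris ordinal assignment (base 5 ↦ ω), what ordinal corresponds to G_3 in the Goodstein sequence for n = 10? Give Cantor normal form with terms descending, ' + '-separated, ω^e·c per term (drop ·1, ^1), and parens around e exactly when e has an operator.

ω^(ω + 1)

step 0: 10 = 2^(2 + 1) + 2; sub 3 for 2: 3^(3 + 1) + 3; = 84; G_1 = 84−1 = 83
step 1: 83 = 3^(3 + 1) + 2; sub 4 for 3: 4^(4 + 1) + 2; = 1026; G_2 = 1026−1 = 1025
step 2: 1025 = 4^(4 + 1) + 1; sub 5 for 4: 5^(5 + 1) + 1; = 15626; G_3 = 15626−1 = 15625
step 3: 15625 = 5^(5 + 1); sub 6 for 5: 6^(6 + 1); = 279936; G_4 = 279936−1 = 279935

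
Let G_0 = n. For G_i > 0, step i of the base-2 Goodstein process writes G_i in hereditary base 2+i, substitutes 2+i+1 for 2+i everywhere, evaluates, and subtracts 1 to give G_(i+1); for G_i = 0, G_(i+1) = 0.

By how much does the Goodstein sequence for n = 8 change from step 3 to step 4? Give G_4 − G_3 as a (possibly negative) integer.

step 0: 8 = 2^(2 + 1); sub 3 for 2: 3^(3 + 1); = 81; G_1 = 81−1 = 80
step 1: 80 = 2·3^3 + 2·3^2 + 2·3 + 2; sub 4 for 3: 2·4^4 + 2·4^2 + 2·4 + 2; = 554; G_2 = 554−1 = 553
step 2: 553 = 2·4^4 + 2·4^2 + 2·4 + 1; sub 5 for 4: 2·5^5 + 2·5^2 + 2·5 + 1; = 6311; G_3 = 6311−1 = 6310
step 3: 6310 = 2·5^5 + 2·5^2 + 2·5; sub 6 for 5: 2·6^6 + 2·6^2 + 2·6; = 93396; G_4 = 93396−1 = 93395

87085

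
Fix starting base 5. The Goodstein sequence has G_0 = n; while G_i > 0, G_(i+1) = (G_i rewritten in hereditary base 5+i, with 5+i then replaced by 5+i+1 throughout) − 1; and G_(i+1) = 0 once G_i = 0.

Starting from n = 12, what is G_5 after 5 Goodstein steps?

15

G_0=12  [base 5] 2·5 + 2  →[5↦6]→  2·6 + 2 = 14  −1 ⇒ G_1=13
G_1=13  [base 6] 2·6 + 1  →[6↦7]→  2·7 + 1 = 15  −1 ⇒ G_2=14
G_2=14  [base 7] 2·7  →[7↦8]→  2·8 = 16  −1 ⇒ G_3=15
G_3=15  [base 8] 8 + 7  →[8↦9]→  9 + 7 = 16  −1 ⇒ G_4=15
G_4=15  [base 9] 9 + 6  →[9↦10]→  10 + 6 = 16  −1 ⇒ G_5=15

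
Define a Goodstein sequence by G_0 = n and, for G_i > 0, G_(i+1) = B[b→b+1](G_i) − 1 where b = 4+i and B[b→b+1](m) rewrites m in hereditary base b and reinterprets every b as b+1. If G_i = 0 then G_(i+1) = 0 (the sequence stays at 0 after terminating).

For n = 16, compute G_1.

24

G_0=16  [base 4] 4^2  →[4↦5]→  5^2 = 25  −1 ⇒ G_1=24
G_1=24  [base 5] 4·5 + 4  →[5↦6]→  4·6 + 4 = 28  −1 ⇒ G_2=27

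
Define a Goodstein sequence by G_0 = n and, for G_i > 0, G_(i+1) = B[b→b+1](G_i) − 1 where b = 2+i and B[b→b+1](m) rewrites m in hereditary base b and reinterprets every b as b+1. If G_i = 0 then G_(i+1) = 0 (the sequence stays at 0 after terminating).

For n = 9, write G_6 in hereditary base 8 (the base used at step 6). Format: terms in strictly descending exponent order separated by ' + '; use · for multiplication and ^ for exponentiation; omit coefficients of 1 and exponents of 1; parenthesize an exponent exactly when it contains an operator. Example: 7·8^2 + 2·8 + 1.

step 0: 9 = 2^(2 + 1) + 1; sub 3 for 2: 3^(3 + 1) + 1; = 82; G_1 = 82−1 = 81
step 1: 81 = 3^(3 + 1); sub 4 for 3: 4^(4 + 1); = 1024; G_2 = 1024−1 = 1023
step 2: 1023 = 3·4^4 + 3·4^3 + 3·4^2 + 3·4 + 3; sub 5 for 4: 3·5^5 + 3·5^3 + 3·5^2 + 3·5 + 3; = 9843; G_3 = 9843−1 = 9842
step 3: 9842 = 3·5^5 + 3·5^3 + 3·5^2 + 3·5 + 2; sub 6 for 5: 3·6^6 + 3·6^3 + 3·6^2 + 3·6 + 2; = 140744; G_4 = 140744−1 = 140743
step 4: 140743 = 3·6^6 + 3·6^3 + 3·6^2 + 3·6 + 1; sub 7 for 6: 3·7^7 + 3·7^3 + 3·7^2 + 3·7 + 1; = 2471827; G_5 = 2471827−1 = 2471826
step 5: 2471826 = 3·7^7 + 3·7^3 + 3·7^2 + 3·7; sub 8 for 7: 3·8^8 + 3·8^3 + 3·8^2 + 3·8; = 50333400; G_6 = 50333400−1 = 50333399

3·8^8 + 3·8^3 + 3·8^2 + 2·8 + 7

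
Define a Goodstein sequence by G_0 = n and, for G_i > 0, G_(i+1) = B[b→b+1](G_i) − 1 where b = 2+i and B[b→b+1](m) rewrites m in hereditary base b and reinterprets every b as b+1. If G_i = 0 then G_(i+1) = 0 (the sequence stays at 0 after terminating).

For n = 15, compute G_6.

step 0: 15 = 2^(2 + 1) + 2^2 + 2 + 1; sub 3 for 2: 3^(3 + 1) + 3^3 + 3 + 1; = 112; G_1 = 112−1 = 111
step 1: 111 = 3^(3 + 1) + 3^3 + 3; sub 4 for 3: 4^(4 + 1) + 4^4 + 4; = 1284; G_2 = 1284−1 = 1283
step 2: 1283 = 4^(4 + 1) + 4^4 + 3; sub 5 for 4: 5^(5 + 1) + 5^5 + 3; = 18753; G_3 = 18753−1 = 18752
step 3: 18752 = 5^(5 + 1) + 5^5 + 2; sub 6 for 5: 6^(6 + 1) + 6^6 + 2; = 326594; G_4 = 326594−1 = 326593
step 4: 326593 = 6^(6 + 1) + 6^6 + 1; sub 7 for 6: 7^(7 + 1) + 7^7 + 1; = 6588345; G_5 = 6588345−1 = 6588344
step 5: 6588344 = 7^(7 + 1) + 7^7; sub 8 for 7: 8^(8 + 1) + 8^8; = 150994944; G_6 = 150994944−1 = 150994943

150994943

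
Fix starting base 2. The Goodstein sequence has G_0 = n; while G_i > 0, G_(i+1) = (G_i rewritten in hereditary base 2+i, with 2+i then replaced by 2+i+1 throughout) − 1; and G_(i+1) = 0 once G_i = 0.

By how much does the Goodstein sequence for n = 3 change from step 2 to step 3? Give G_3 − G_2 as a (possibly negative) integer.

G_0=3  [base 2] 2 + 1  →[2↦3]→  3 + 1 = 4  −1 ⇒ G_1=3
G_1=3  [base 3] 3  →[3↦4]→  4 = 4  −1 ⇒ G_2=3
G_2=3  [base 4] 3  →[4↦5]→  3 = 3  −1 ⇒ G_3=2

-1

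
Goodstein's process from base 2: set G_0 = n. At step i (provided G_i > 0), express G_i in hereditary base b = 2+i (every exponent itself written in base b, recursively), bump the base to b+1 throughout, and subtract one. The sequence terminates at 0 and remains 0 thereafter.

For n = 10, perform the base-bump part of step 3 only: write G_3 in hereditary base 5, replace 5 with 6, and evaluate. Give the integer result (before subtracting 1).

step 0: 10 = 2^(2 + 1) + 2; sub 3 for 2: 3^(3 + 1) + 3; = 84; G_1 = 84−1 = 83
step 1: 83 = 3^(3 + 1) + 2; sub 4 for 3: 4^(4 + 1) + 2; = 1026; G_2 = 1026−1 = 1025
step 2: 1025 = 4^(4 + 1) + 1; sub 5 for 4: 5^(5 + 1) + 1; = 15626; G_3 = 15626−1 = 15625
step 3: 15625 = 5^(5 + 1); sub 6 for 5: 6^(6 + 1); = 279936; G_4 = 279936−1 = 279935

279936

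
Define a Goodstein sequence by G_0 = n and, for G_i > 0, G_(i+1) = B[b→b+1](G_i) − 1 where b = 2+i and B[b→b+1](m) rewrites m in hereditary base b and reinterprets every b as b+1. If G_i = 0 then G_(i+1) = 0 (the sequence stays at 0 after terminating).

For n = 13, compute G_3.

step 0: 13 = 2^(2 + 1) + 2^2 + 1; sub 3 for 2: 3^(3 + 1) + 3^3 + 1; = 109; G_1 = 109−1 = 108
step 1: 108 = 3^(3 + 1) + 3^3; sub 4 for 3: 4^(4 + 1) + 4^4; = 1280; G_2 = 1280−1 = 1279
step 2: 1279 = 4^(4 + 1) + 3·4^3 + 3·4^2 + 3·4 + 3; sub 5 for 4: 5^(5 + 1) + 3·5^3 + 3·5^2 + 3·5 + 3; = 16093; G_3 = 16093−1 = 16092

16092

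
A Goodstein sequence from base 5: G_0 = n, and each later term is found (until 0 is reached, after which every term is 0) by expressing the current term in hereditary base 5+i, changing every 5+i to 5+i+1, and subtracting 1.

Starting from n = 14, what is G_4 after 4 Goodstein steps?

[0] 14 ≡ 2·5 + 4 (base 5). Lift 6: 16. −1: 15.
[1] 15 ≡ 2·6 + 3 (base 6). Lift 7: 17. −1: 16.
[2] 16 ≡ 2·7 + 2 (base 7). Lift 8: 18. −1: 17.
[3] 17 ≡ 2·8 + 1 (base 8). Lift 9: 19. −1: 18.

18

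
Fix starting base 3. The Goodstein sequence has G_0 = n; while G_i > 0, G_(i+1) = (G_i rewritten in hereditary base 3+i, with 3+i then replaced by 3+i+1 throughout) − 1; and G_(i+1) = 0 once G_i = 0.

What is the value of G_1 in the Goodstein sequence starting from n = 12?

19

base 3: 12 = 3^2 + 3; at 4: 4^2 + 4 = 20; next = 19
base 4: 19 = 4^2 + 3; at 5: 5^2 + 3 = 28; next = 27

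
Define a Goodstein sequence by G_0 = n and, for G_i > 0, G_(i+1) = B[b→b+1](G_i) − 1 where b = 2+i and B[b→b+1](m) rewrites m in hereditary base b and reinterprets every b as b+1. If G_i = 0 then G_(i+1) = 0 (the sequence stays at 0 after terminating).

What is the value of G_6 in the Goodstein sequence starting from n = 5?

1751

(0) 5|_2 = 2^2 + 1 ↦ 3^3 + 1|_3 = 28 ⇒ 27
(1) 27|_3 = 3^3 ↦ 4^4|_4 = 256 ⇒ 255
(2) 255|_4 = 3·4^3 + 3·4^2 + 3·4 + 3 ↦ 3·5^3 + 3·5^2 + 3·5 + 3|_5 = 468 ⇒ 467
(3) 467|_5 = 3·5^3 + 3·5^2 + 3·5 + 2 ↦ 3·6^3 + 3·6^2 + 3·6 + 2|_6 = 776 ⇒ 775
(4) 775|_6 = 3·6^3 + 3·6^2 + 3·6 + 1 ↦ 3·7^3 + 3·7^2 + 3·7 + 1|_7 = 1198 ⇒ 1197
(5) 1197|_7 = 3·7^3 + 3·7^2 + 3·7 ↦ 3·8^3 + 3·8^2 + 3·8|_8 = 1752 ⇒ 1751
(6) 1751|_8 = 3·8^3 + 3·8^2 + 2·8 + 7 ↦ 3·9^3 + 3·9^2 + 2·9 + 7|_9 = 2455 ⇒ 2454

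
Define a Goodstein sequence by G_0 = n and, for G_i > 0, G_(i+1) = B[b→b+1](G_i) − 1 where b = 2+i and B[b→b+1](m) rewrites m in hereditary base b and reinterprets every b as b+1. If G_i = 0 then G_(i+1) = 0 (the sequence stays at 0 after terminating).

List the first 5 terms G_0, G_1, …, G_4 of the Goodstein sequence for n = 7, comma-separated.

(0) 7|_2 = 2^2 + 2 + 1 ↦ 3^3 + 3 + 1|_3 = 31 ⇒ 30
(1) 30|_3 = 3^3 + 3 ↦ 4^4 + 4|_4 = 260 ⇒ 259
(2) 259|_4 = 4^4 + 3 ↦ 5^5 + 3|_5 = 3128 ⇒ 3127
(3) 3127|_5 = 5^5 + 2 ↦ 6^6 + 2|_6 = 46658 ⇒ 46657

7, 30, 259, 3127, 46657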